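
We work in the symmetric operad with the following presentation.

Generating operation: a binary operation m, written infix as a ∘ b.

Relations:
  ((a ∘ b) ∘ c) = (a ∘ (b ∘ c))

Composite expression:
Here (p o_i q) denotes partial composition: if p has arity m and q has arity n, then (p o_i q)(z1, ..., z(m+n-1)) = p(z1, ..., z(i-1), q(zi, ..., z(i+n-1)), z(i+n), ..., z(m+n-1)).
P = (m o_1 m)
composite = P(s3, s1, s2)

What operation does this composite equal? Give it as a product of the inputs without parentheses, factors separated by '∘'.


s3 ∘ s1 ∘ s2

Associativity of m dissolves the nesting; only the s-input order survives.
(s3 ∘ s1) reduces to s3 ∘ s1
((s3 ∘ s1) ∘ s2) reduces to s3 ∘ s1 ∘ s2


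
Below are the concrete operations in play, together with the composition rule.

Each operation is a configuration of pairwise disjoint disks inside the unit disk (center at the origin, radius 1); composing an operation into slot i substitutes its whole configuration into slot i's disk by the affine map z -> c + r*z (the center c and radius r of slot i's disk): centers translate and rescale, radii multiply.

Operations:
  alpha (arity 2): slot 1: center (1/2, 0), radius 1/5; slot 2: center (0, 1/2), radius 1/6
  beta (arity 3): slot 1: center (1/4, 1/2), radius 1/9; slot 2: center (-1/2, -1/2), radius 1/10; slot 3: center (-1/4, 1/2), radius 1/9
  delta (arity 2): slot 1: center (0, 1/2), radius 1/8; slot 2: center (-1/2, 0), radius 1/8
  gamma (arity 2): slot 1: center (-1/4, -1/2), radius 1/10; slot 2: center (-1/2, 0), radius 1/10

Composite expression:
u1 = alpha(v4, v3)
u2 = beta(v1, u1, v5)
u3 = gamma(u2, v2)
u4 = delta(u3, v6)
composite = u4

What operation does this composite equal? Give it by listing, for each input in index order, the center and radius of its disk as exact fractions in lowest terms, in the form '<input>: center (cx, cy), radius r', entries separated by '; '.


v1: center (-9/320, 71/160), radius 1/720; v2: center (-1/16, 1/2), radius 1/80; v3: center (-3/80, 691/1600), radius 1/4800; v4: center (-59/1600, 69/160), radius 1/4000; v5: center (-11/320, 71/160), radius 1/720; v6: center (-1/2, 0), radius 1/8

Affine substitution under delta: radii multiply and v-centers shift.
v1 passes through 3 substitutions, ending at center (-9/320, 71/160), radius 1/720
v4 passes through 4 substitutions, ending at center (-59/1600, 69/160), radius 1/4000
v3 passes through 4 substitutions, ending at center (-3/80, 691/1600), radius 1/4800
v5 passes through 3 substitutions, ending at center (-11/320, 71/160), radius 1/720
v2 passes through 2 substitutions, ending at center (-1/16, 1/2), radius 1/80
v6 passes through 1 substitution, ending at center (-1/2, 0), radius 1/8


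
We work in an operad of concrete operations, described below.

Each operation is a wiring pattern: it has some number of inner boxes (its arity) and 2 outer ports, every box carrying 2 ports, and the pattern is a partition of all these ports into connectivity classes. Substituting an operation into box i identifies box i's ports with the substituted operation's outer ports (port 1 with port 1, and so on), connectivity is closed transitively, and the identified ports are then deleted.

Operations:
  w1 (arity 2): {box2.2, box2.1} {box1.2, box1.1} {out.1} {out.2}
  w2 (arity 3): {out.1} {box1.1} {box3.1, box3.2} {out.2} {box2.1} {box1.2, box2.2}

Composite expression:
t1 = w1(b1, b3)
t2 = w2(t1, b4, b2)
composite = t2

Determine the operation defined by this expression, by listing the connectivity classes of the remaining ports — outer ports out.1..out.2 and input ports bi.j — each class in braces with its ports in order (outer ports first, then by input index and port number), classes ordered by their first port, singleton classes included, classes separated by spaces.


{out.1} {out.2} {b1.1, b1.2} {b2.1, b2.2} {b3.1, b3.2} {b4.1} {b4.2}


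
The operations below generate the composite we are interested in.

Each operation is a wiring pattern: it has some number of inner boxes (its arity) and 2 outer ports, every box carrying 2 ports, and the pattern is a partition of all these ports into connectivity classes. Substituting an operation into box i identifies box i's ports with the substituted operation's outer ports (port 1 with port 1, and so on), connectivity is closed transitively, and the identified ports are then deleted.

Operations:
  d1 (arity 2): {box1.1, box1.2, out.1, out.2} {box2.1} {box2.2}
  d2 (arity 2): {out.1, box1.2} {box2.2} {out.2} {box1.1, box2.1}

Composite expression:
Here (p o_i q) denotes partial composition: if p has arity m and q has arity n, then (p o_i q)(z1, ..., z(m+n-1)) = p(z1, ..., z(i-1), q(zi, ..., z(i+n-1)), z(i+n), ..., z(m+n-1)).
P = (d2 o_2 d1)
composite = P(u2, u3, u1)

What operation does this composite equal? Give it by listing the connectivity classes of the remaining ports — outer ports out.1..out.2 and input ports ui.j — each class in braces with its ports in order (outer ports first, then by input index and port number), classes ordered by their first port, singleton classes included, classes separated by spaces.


{out.1, u2.2} {out.2} {u1.1} {u1.2} {u2.1, u3.1, u3.2}

Reachability decides: close wires over d2-identified ports.
d1 over (u3, u1) gives {out.1, out.2, u3.1, u3.2} {u1.1} {u1.2}, out.j being that stage's outer ports
d2 over (u2, u3, u1) gives {out.1, u2.2} {out.2} {u1.1} {u1.2} {u2.1, u3.1, u3.2}, out.j being that stage's outer ports


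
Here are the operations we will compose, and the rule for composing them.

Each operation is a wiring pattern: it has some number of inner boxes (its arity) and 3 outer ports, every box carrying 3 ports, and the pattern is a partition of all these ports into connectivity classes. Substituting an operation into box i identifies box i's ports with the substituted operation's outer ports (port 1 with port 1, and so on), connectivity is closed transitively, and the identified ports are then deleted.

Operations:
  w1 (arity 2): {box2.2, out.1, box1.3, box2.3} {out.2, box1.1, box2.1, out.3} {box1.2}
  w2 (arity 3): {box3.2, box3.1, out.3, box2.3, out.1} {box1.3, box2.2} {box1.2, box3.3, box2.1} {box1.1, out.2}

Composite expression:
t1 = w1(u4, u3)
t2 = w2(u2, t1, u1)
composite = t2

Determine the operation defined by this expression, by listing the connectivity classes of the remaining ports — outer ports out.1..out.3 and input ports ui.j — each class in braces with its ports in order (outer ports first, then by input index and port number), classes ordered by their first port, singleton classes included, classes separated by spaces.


{out.1, out.3, u1.1, u1.2, u2.3, u3.1, u4.1} {out.2, u2.1} {u1.3, u2.2, u3.2, u3.3, u4.3} {u4.2}

Reachability decides: close wires over w2-identified ports.
through w1, on inputs (u4, u3): {out.1, u3.2, u3.3, u4.3} {out.2, out.3, u3.1, u4.1} {u4.2} (out.j = stage outer ports)
through w2, on inputs (u2, u4, u3, u1): {out.1, out.3, u1.1, u1.2, u2.3, u3.1, u4.1} {out.2, u2.1} {u1.3, u2.2, u3.2, u3.3, u4.3} {u4.2} (out.j = stage outer ports)


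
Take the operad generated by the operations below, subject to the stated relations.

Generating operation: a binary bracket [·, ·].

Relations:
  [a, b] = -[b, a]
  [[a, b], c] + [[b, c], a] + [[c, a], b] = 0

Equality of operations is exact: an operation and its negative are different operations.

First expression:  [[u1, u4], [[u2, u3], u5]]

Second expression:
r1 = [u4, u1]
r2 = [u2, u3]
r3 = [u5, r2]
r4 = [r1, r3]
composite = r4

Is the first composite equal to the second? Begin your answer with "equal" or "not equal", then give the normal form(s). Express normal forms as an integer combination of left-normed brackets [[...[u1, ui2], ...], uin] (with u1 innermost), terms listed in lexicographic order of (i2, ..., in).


The first expression reduces to [[[[u1, u4], u2], u3], u5] - [[[[u1, u4], u3], u2], u5] - [[[[u1, u4], u5], u2], u3] + [[[[u1, u4], u5], u3], u2]
The second expression reduces to [[[[u1, u4], u2], u3], u5] - [[[[u1, u4], u3], u2], u5] - [[[[u1, u4], u5], u2], u3] + [[[[u1, u4], u5], u3], u2]
One common form — equal.

equal: each reduces to [[[[u1, u4], u2], u3], u5] - [[[[u1, u4], u3], u2], u5] - [[[[u1, u4], u5], u2], u3] + [[[[u1, u4], u5], u3], u2]


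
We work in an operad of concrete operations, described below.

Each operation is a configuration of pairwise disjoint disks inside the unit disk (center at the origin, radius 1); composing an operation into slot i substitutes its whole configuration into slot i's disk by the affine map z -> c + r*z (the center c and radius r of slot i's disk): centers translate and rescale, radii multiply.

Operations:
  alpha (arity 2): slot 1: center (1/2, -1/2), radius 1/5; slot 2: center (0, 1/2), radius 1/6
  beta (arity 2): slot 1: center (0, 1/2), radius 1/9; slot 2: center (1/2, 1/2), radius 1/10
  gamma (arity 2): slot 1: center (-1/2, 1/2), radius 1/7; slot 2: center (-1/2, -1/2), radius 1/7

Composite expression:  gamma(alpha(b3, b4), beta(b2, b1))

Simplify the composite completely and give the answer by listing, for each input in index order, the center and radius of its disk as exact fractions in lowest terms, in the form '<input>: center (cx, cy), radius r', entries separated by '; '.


Follow each b-input down from gamma: c' goes to c + r*c', radius to r*r'.
b3: after 2 affine steps, its disk has center (-3/7, 3/7), radius 1/35
b4: after 2 affine steps, its disk has center (-1/2, 4/7), radius 1/42
b2: after 2 affine steps, its disk has center (-1/2, -3/7), radius 1/63
b1: after 2 affine steps, its disk has center (-3/7, -3/7), radius 1/70

b1: center (-3/7, -3/7), radius 1/70; b2: center (-1/2, -3/7), radius 1/63; b3: center (-3/7, 3/7), radius 1/35; b4: center (-1/2, 4/7), radius 1/42


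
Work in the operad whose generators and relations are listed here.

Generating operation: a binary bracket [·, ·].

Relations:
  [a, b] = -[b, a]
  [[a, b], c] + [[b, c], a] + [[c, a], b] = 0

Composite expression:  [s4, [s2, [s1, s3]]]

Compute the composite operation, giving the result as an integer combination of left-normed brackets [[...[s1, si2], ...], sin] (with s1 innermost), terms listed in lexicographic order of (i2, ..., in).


[[[s1, s3], s2], s4]

In the tensor algebra, words opening s1 carry the s1-anchored form.
Composite bracket: [s4, [s2, [s1, s3]]]
Full expansion: 8 signed words from ab - ba (2^3 = 8).
Collect the words opening with s1:
  sign of s1s3s2s4 is +1, so it contributes +[[[s1, s3], s2], s4]


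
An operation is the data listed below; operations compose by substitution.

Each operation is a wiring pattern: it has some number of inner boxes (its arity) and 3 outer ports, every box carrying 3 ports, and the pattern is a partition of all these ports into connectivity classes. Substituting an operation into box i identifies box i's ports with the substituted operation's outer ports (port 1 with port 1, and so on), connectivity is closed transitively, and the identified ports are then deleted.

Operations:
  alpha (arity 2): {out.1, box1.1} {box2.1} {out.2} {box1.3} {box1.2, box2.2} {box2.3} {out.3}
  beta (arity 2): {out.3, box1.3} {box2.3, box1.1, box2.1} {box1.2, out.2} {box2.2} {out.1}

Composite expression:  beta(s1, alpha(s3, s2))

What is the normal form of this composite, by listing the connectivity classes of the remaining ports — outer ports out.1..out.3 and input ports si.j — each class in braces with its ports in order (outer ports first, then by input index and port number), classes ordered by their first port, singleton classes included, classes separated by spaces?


{out.1} {out.2, s1.2} {out.3, s1.3} {s1.1, s3.1} {s2.1} {s2.2, s3.2} {s2.3} {s3.3}


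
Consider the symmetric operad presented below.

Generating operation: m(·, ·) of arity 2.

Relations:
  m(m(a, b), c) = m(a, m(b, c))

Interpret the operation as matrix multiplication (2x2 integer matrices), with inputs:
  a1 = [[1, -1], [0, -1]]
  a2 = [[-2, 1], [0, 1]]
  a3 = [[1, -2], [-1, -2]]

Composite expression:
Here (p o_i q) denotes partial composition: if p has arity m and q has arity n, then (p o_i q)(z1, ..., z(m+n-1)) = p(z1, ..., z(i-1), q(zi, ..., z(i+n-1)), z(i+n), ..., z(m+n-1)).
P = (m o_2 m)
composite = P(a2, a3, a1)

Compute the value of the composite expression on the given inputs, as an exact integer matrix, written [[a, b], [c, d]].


m(a3, a1) = [[1, 1], [-1, 3]]
m(a2, m(a3, a1)) = [[-3, 1], [-1, 3]]

[[-3, 1], [-1, 3]]


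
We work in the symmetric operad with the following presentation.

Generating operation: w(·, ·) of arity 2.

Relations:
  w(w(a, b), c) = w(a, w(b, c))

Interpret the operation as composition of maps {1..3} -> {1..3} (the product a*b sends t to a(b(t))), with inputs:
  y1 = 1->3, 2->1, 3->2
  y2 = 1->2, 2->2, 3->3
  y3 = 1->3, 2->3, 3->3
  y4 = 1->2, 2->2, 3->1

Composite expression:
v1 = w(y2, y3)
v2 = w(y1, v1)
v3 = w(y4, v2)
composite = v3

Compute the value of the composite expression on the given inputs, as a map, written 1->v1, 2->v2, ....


1->2, 2->2, 3->2


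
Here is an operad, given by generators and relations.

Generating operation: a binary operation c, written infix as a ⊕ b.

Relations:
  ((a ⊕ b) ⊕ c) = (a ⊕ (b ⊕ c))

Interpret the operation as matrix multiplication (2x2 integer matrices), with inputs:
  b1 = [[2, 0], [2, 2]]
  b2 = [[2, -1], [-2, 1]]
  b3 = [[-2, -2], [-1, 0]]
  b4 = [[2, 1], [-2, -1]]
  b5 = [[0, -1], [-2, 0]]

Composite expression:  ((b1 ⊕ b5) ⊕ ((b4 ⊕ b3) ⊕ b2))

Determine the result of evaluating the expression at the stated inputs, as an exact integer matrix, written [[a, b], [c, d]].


[[-4, 2], [4, -2]]

(b1 ⊕ b5) = [[0, -2], [-4, -2]]
(b4 ⊕ b3) = [[-5, -4], [5, 4]]
((b4 ⊕ b3) ⊕ b2) = [[-2, 1], [2, -1]]
((b1 ⊕ b5) ⊕ ((b4 ⊕ b3) ⊕ b2)) = [[-4, 2], [4, -2]]


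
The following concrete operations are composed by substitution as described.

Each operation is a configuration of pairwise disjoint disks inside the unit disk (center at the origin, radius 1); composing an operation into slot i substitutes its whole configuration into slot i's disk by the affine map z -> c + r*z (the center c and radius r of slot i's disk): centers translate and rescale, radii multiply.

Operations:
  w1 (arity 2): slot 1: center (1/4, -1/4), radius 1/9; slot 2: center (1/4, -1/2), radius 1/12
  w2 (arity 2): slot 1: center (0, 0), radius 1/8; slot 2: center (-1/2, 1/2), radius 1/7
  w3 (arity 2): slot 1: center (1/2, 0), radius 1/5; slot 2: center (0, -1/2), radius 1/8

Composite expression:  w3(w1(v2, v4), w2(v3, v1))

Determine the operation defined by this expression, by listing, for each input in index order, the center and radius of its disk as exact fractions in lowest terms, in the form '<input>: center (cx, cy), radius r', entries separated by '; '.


v1: center (-1/16, -7/16), radius 1/56; v2: center (11/20, -1/20), radius 1/45; v3: center (0, -1/2), radius 1/64; v4: center (11/20, -1/10), radius 1/60

Only the slot chain above each v matters under w3; compose those maps.
for v2, the 2-step affine chain lands on center (11/20, -1/20), radius 1/45
for v4, the 2-step affine chain lands on center (11/20, -1/10), radius 1/60
for v3, the 2-step affine chain lands on center (0, -1/2), radius 1/64
for v1, the 2-step affine chain lands on center (-1/16, -7/16), radius 1/56


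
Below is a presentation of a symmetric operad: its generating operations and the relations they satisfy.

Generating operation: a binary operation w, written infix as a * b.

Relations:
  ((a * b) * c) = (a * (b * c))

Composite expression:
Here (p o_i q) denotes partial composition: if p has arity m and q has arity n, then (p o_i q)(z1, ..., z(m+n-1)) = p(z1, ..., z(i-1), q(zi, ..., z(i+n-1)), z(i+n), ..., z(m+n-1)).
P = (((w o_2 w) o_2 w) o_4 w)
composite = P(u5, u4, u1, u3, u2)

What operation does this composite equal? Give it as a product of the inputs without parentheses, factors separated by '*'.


u5 * u4 * u1 * u3 * u2

Key point: w is associative — brackets drop, the u-order remains.
(u4 * u1) unparenthesizes to u4 * u1
(u3 * u2) unparenthesizes to u3 * u2
((u4 * u1) * (u3 * u2)) unparenthesizes to u4 * u1 * u3 * u2
(u5 * ((u4 * u1) * (u3 * u2))) unparenthesizes to u5 * u4 * u1 * u3 * u2


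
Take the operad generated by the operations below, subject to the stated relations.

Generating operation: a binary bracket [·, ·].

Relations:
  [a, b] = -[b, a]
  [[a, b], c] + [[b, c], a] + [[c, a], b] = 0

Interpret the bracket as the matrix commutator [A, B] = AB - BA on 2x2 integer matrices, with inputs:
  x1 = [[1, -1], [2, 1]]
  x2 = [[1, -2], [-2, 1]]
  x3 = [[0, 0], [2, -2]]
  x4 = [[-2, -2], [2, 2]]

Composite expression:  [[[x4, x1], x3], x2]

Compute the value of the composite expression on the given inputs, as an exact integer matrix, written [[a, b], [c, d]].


[[64, -32], [32, -64]]

[x4, x1] = [[-2, 4], [8, 2]]
[[x4, x1], x3] = [[8, -8], [24, -8]]
[[[x4, x1], x3], x2] = [[64, -32], [32, -64]]


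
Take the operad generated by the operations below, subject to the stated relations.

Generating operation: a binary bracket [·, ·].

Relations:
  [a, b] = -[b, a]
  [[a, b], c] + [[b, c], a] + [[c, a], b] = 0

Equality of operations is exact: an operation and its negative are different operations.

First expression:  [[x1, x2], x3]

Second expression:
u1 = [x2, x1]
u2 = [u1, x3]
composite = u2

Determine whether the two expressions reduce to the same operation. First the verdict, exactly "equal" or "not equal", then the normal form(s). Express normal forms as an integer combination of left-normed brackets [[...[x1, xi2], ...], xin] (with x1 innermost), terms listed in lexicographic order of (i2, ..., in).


not equal: they reduce to [[x1, x2], x3] and -[[x1, x2], x3]

In normal form, the first expression is [[x1, x2], x3]
In normal form, the second expression is -[[x1, x2], x3]
The normal forms differ: not equal.


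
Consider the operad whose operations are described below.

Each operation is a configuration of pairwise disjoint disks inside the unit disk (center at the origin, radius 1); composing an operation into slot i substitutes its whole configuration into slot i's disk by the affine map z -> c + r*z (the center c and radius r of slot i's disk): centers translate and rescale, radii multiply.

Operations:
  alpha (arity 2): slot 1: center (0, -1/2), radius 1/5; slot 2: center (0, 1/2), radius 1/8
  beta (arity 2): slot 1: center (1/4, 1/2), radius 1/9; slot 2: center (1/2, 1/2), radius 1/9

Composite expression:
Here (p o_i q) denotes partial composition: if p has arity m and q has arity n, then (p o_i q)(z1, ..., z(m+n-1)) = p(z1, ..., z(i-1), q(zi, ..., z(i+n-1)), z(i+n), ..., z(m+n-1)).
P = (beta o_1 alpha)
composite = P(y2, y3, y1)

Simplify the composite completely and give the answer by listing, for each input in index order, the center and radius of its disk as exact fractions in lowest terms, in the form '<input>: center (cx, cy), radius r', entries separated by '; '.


Each y-disk chains the slot maps above it in beta; radii multiply.
input y2: composing its 2 substitution steps yields center (1/4, 4/9), radius 1/45
input y3: composing its 2 substitution steps yields center (1/4, 5/9), radius 1/72
input y1: composing its 1 substitution step yields center (1/2, 1/2), radius 1/9

y1: center (1/2, 1/2), radius 1/9; y2: center (1/4, 4/9), radius 1/45; y3: center (1/4, 5/9), radius 1/72


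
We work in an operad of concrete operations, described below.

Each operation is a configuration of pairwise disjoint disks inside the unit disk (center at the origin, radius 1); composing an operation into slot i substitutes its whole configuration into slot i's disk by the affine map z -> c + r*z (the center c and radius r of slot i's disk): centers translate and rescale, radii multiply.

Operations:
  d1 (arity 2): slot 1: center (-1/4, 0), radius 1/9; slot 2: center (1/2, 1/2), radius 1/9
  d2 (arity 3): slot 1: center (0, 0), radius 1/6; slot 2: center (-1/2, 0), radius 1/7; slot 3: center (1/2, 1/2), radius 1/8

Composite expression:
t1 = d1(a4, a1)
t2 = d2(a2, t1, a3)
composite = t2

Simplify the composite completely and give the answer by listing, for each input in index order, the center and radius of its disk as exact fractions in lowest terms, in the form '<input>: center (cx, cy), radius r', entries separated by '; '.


a1: center (-3/7, 1/14), radius 1/63; a2: center (0, 0), radius 1/6; a3: center (1/2, 1/2), radius 1/8; a4: center (-15/28, 0), radius 1/63

Follow each a-input down from d2: c' goes to c + r*c', radius to r*r'.
input a2: applying the 1 nested substitution gives center (0, 0), radius 1/6
input a4: applying the 2 nested substitutions gives center (-15/28, 0), radius 1/63
input a1: applying the 2 nested substitutions gives center (-3/7, 1/14), radius 1/63
input a3: applying the 1 nested substitution gives center (1/2, 1/2), radius 1/8


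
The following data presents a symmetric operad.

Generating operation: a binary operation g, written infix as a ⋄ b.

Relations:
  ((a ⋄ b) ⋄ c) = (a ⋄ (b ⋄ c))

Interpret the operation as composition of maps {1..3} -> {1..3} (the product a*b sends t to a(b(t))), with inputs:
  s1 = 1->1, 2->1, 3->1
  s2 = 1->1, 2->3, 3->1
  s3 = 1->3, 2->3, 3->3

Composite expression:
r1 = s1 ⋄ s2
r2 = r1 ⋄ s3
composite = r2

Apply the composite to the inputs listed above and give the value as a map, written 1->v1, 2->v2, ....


1->1, 2->1, 3->1

(s1 ⋄ s2) = 1->1, 2->1, 3->1
((s1 ⋄ s2) ⋄ s3) = 1->1, 2->1, 3->1


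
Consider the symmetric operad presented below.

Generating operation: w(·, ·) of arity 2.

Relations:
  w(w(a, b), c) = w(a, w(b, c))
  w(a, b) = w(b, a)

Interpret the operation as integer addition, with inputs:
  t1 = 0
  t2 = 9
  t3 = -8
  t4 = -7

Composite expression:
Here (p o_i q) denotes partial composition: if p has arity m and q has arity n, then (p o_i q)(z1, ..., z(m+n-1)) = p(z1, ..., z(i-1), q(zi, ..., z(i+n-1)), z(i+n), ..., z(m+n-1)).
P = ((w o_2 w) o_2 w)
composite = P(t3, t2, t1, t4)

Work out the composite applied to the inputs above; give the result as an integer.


-6

w(t2, t1) = 9
w(w(t2, t1), t4) = 2
w(t3, w(w(t2, t1), t4)) = -6


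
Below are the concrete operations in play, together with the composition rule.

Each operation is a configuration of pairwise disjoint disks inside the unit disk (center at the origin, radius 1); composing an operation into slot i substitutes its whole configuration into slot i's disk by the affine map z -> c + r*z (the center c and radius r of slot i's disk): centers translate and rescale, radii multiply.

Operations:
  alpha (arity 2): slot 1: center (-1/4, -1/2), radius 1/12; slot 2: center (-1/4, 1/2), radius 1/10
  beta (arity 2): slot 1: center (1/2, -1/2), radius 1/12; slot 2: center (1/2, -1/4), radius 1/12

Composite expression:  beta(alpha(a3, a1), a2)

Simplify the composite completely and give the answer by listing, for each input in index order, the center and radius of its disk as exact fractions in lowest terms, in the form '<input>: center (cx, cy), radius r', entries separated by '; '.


Each a-disk chains the slot maps above it in beta; radii multiply.
for a3, the 2-step affine chain lands on center (23/48, -13/24), radius 1/144
for a1, the 2-step affine chain lands on center (23/48, -11/24), radius 1/120
for a2, the 1-step affine chain lands on center (1/2, -1/4), radius 1/12

a1: center (23/48, -11/24), radius 1/120; a2: center (1/2, -1/4), radius 1/12; a3: center (23/48, -13/24), radius 1/144


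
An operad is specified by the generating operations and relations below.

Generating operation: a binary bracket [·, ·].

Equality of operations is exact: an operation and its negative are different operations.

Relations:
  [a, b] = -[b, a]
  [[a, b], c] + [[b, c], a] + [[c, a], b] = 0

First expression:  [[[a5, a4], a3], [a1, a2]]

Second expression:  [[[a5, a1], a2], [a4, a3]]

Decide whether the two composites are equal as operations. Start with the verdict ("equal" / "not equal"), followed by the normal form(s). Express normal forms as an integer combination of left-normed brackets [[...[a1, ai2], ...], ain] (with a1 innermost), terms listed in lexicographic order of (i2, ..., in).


not equal — first -[[[[a1, a2], a3], a4], a5] + [[[[a1, a2], a3], a5], a4] + [[[[a1, a2], a4], a5], a3] - [[[[a1, a2], a5], a4], a3], second [[[[a1, a5], a2], a3], a4] - [[[[a1, a5], a2], a4], a3]


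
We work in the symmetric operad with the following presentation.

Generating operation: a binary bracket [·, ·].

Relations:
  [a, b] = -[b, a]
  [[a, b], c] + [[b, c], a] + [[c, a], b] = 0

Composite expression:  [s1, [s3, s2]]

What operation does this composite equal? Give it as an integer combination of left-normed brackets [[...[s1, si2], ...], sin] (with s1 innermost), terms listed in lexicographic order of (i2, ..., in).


Skip Jacobi rewriting: expand, keep s1-initial words, read off terms.
Composite bracket: [s1, [s3, s2]]
Full expansion: 4 signed words from ab - ba (2^2 = 4).
Keep just the words that open with s1:
  sign of s1s2s3 is -1, so it contributes -[[s1, s2], s3]
  sign of s1s3s2 is +1, so it contributes +[[s1, s3], s2]

-[[s1, s2], s3] + [[s1, s3], s2]


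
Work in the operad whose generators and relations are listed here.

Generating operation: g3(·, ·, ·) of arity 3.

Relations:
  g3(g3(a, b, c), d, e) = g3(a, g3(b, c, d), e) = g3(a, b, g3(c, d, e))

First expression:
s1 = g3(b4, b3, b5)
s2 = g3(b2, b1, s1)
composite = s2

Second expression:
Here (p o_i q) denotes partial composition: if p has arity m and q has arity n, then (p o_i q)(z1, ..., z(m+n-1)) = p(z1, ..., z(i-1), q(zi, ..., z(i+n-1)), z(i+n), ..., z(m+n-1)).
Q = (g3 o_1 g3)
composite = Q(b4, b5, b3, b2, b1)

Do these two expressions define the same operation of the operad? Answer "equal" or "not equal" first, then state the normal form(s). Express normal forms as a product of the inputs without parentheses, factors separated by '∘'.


The first composite normalizes to b2 ∘ b1 ∘ b4 ∘ b3 ∘ b5
The second composite normalizes to b4 ∘ b5 ∘ b3 ∘ b2 ∘ b1
No match — not equal.

not equal; first: b2 ∘ b1 ∘ b4 ∘ b3 ∘ b5; second: b4 ∘ b5 ∘ b3 ∘ b2 ∘ b1


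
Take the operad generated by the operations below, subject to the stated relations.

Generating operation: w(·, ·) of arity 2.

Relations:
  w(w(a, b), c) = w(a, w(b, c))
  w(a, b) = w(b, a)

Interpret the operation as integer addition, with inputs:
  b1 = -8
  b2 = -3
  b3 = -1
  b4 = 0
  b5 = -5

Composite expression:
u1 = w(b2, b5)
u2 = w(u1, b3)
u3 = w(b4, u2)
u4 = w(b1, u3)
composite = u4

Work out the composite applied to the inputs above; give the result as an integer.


-17


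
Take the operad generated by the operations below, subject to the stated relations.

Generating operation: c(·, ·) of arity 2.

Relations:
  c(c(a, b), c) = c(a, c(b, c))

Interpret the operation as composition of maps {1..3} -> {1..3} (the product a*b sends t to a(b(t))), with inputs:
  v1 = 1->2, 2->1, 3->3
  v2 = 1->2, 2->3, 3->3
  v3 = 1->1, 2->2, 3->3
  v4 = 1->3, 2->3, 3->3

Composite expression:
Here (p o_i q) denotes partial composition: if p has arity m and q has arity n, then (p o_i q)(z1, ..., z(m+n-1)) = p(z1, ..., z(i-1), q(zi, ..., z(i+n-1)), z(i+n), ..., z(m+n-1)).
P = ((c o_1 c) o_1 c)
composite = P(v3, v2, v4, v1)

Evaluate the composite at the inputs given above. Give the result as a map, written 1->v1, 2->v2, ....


1->3, 2->3, 3->3

c(v3, v2) = 1->2, 2->3, 3->3
c(c(v3, v2), v4) = 1->3, 2->3, 3->3
c(c(c(v3, v2), v4), v1) = 1->3, 2->3, 3->3


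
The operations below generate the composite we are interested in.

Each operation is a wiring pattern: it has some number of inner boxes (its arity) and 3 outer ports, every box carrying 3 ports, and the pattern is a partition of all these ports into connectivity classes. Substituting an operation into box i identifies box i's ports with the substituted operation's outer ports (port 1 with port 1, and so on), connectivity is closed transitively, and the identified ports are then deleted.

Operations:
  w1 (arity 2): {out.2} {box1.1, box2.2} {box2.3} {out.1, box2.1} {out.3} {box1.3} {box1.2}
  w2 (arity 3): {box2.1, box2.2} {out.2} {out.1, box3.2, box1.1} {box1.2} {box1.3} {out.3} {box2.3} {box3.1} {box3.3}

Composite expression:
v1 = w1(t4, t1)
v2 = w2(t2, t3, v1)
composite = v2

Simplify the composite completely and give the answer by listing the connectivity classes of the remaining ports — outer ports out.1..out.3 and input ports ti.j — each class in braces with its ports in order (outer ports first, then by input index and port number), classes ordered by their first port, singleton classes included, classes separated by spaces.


{out.1, t2.1} {out.2} {out.3} {t1.1} {t1.2, t4.1} {t1.3} {t2.2} {t2.3} {t3.1, t3.2} {t3.3} {t4.2} {t4.3}


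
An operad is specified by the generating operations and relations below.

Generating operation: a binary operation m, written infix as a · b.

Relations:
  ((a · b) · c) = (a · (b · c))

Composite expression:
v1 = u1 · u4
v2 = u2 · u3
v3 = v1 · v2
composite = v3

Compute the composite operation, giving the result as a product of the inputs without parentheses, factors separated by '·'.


The m-tree's shape is irrelevant; the u-reading-order decides.
(u1 · u4) reduces to u1 · u4
(u2 · u3) reduces to u2 · u3
((u1 · u4) · (u2 · u3)) reduces to u1 · u4 · u2 · u3

u1 · u4 · u2 · u3


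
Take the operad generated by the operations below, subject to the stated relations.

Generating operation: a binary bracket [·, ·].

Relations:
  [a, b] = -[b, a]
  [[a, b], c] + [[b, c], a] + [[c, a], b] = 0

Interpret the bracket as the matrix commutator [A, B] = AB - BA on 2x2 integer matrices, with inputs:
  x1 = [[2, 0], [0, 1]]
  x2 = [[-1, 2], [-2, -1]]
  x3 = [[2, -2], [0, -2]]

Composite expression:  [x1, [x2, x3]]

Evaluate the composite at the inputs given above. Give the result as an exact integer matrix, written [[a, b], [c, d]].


[x2, x3] = [[-4, -8], [-8, 4]]
[x1, [x2, x3]] = [[0, -8], [8, 0]]

[[0, -8], [8, 0]]


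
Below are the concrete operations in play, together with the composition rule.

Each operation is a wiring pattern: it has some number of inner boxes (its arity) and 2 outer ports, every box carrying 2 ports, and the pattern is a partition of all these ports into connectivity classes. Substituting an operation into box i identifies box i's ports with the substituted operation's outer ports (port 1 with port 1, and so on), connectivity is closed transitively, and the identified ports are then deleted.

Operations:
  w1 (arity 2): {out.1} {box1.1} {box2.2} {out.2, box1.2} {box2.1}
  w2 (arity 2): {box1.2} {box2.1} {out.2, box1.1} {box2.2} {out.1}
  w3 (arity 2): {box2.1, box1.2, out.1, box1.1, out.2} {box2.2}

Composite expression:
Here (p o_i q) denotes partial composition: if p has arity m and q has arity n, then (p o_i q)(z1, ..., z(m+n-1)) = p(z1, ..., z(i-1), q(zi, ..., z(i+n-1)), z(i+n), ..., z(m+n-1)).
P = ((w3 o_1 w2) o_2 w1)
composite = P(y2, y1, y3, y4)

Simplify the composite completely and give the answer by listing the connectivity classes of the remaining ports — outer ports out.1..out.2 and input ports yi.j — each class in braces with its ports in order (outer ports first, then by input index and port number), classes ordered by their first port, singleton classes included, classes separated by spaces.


{out.1, out.2, y2.1, y4.1} {y1.1} {y1.2} {y2.2} {y3.1} {y3.2} {y4.2}

Reachability decides: close wires over w3-identified ports.
through w1, on inputs (y1, y3): {out.1} {out.2, y1.2} {y1.1} {y3.1} {y3.2} (out.j = stage outer ports)
through w2, on inputs (y2, y1, y3): {out.1} {out.2, y2.1} {y1.1} {y1.2} {y2.2} {y3.1} {y3.2} (out.j = stage outer ports)
through w3, on inputs (y2, y1, y3, y4): {out.1, out.2, y2.1, y4.1} {y1.1} {y1.2} {y2.2} {y3.1} {y3.2} {y4.2} (out.j = stage outer ports)


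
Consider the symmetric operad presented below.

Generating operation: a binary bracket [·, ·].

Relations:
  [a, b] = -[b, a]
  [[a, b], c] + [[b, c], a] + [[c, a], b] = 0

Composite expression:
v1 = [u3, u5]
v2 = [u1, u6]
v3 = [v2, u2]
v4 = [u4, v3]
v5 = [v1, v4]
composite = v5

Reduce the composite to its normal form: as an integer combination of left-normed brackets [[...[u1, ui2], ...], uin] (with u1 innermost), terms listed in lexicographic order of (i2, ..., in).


In the tensor algebra, words opening u1 carry the u1-anchored form.
Composite bracket: [[u3, u5], [u4, [[u1, u6], u2]]]
Applying ab - ba throughout gives 32 signed words (2^5 = 32).
Only words starting with u1 matter:
  the word u1u6u2u4u3u5 carries sign +1 and contributes +[[[[[u1, u6], u2], u4], u3], u5]
  the word u1u6u2u4u5u3 carries sign -1 and contributes -[[[[[u1, u6], u2], u4], u5], u3]

[[[[[u1, u6], u2], u4], u3], u5] - [[[[[u1, u6], u2], u4], u5], u3]


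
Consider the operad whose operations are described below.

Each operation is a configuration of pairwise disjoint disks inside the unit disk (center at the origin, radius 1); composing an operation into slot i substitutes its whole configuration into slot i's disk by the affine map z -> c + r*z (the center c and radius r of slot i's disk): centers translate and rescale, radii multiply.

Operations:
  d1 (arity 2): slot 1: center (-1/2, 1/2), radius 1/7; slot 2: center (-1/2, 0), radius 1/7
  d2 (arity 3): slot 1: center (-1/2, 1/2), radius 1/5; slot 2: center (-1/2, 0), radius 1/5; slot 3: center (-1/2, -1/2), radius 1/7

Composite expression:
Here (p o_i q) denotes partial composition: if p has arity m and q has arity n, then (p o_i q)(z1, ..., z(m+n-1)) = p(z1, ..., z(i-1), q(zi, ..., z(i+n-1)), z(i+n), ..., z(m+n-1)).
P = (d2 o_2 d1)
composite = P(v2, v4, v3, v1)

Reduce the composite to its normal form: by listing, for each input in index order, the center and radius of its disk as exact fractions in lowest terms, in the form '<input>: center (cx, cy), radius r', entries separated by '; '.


Nesting under d2 composes maps z -> c + r*z down each v-path.
input v2: applying the 1 nested substitution gives center (-1/2, 1/2), radius 1/5
input v4: applying the 2 nested substitutions gives center (-3/5, 1/10), radius 1/35
input v3: applying the 2 nested substitutions gives center (-3/5, 0), radius 1/35
input v1: applying the 1 nested substitution gives center (-1/2, -1/2), radius 1/7

v1: center (-1/2, -1/2), radius 1/7; v2: center (-1/2, 1/2), radius 1/5; v3: center (-3/5, 0), radius 1/35; v4: center (-3/5, 1/10), radius 1/35


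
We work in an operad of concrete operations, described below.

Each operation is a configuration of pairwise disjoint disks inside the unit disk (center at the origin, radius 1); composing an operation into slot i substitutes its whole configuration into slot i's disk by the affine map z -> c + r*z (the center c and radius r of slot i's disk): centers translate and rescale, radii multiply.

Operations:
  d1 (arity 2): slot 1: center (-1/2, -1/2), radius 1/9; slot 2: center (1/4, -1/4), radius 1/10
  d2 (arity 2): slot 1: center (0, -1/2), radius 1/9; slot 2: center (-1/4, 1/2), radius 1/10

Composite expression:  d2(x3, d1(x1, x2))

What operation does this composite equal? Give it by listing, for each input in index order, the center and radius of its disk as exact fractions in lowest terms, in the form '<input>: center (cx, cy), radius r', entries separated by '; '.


x1: center (-3/10, 9/20), radius 1/90; x2: center (-9/40, 19/40), radius 1/100; x3: center (0, -1/2), radius 1/9

Affine substitution under d2: radii multiply and x-centers shift.
input x3: applying the 1 nested substitution gives center (0, -1/2), radius 1/9
input x1: applying the 2 nested substitutions gives center (-3/10, 9/20), radius 1/90
input x2: applying the 2 nested substitutions gives center (-9/40, 19/40), radius 1/100


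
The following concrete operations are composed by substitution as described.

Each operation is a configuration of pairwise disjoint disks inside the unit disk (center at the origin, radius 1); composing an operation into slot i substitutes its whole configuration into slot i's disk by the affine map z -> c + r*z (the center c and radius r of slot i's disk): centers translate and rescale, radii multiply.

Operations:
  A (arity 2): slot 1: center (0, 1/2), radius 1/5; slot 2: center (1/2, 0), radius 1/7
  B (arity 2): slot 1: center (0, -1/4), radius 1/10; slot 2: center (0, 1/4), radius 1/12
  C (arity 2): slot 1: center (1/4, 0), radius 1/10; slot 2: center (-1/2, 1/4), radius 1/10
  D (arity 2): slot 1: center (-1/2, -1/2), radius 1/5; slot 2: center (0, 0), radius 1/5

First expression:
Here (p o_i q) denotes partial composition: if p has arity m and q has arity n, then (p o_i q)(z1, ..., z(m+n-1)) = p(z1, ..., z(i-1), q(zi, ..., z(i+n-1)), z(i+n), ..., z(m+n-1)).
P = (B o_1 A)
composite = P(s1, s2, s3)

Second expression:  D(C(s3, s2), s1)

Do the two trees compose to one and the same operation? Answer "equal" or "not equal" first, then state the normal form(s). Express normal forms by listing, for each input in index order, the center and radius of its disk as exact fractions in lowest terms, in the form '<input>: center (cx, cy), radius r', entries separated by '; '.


not equal; first: s1: center (0, -1/5), radius 1/50; s2: center (1/20, -1/4), radius 1/70; s3: center (0, 1/4), radius 1/12; second: s1: center (0, 0), radius 1/5; s2: center (-3/5, -9/20), radius 1/50; s3: center (-9/20, -1/2), radius 1/50

The first expression, normalized: s1: center (0, -1/5), radius 1/50; s2: center (1/20, -1/4), radius 1/70; s3: center (0, 1/4), radius 1/12
The second expression, normalized: s1: center (0, 0), radius 1/5; s2: center (-3/5, -9/20), radius 1/50; s3: center (-9/20, -1/2), radius 1/50
Distinct normal forms: not equal.


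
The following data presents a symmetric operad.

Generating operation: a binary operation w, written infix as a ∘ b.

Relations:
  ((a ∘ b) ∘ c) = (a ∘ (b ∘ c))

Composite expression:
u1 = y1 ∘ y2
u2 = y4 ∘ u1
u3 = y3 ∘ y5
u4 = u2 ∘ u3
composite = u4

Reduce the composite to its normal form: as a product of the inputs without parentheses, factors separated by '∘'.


y4 ∘ y1 ∘ y2 ∘ y3 ∘ y5

Under associativity of w, the answer is the y's in reading order.
(y1 ∘ y2) collapses to y1 ∘ y2
(y4 ∘ (y1 ∘ y2)) collapses to y4 ∘ y1 ∘ y2
(y3 ∘ y5) collapses to y3 ∘ y5
((y4 ∘ (y1 ∘ y2)) ∘ (y3 ∘ y5)) collapses to y4 ∘ y1 ∘ y2 ∘ y3 ∘ y5


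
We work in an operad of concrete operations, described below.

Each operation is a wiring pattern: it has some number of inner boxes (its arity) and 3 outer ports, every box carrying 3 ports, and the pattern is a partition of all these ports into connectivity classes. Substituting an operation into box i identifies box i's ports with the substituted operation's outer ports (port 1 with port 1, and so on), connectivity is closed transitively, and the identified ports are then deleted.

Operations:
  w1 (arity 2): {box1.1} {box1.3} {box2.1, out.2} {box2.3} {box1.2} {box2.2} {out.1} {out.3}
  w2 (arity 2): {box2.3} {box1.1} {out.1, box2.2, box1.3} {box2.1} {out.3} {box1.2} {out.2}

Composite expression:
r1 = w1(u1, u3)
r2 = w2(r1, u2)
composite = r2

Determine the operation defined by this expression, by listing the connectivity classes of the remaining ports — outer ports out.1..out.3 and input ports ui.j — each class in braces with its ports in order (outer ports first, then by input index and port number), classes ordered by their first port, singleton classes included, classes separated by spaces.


{out.1, u2.2} {out.2} {out.3} {u1.1} {u1.2} {u1.3} {u2.1} {u2.3} {u3.1} {u3.2} {u3.3}

After gluing at w2, chains via deleted ports link the u-ports.
through w1, on inputs (u1, u3): {out.1} {out.2, u3.1} {out.3} {u1.1} {u1.2} {u1.3} {u3.2} {u3.3} (out.j = stage outer ports)
through w2, on inputs (u1, u3, u2): {out.1, u2.2} {out.2} {out.3} {u1.1} {u1.2} {u1.3} {u2.1} {u2.3} {u3.1} {u3.2} {u3.3} (out.j = stage outer ports)


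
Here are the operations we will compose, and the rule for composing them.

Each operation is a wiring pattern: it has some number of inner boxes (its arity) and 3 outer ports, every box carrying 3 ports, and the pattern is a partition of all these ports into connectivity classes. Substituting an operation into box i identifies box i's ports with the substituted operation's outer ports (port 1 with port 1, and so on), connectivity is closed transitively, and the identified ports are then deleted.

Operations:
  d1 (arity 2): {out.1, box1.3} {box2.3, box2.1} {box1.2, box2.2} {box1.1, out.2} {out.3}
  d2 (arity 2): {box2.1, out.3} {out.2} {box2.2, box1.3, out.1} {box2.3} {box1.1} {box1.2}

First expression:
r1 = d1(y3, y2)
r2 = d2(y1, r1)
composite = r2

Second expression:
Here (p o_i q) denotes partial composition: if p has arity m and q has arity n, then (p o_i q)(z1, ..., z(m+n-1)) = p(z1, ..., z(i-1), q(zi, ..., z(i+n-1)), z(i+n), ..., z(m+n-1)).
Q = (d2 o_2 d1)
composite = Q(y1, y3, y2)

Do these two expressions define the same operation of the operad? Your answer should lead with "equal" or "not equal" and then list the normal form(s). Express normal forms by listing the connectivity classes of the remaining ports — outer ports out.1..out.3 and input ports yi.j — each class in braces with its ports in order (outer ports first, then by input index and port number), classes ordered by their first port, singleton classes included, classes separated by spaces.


equal; both compose to {out.1, y1.3, y3.1} {out.2} {out.3, y3.3} {y1.1} {y1.2} {y2.1, y2.3} {y2.2, y3.2}

The first expression reduces to {out.1, y1.3, y3.1} {out.2} {out.3, y3.3} {y1.1} {y1.2} {y2.1, y2.3} {y2.2, y3.2}
The second expression reduces to {out.1, y1.3, y3.1} {out.2} {out.3, y3.3} {y1.1} {y1.2} {y2.1, y2.3} {y2.2, y3.2}
One common form — equal.
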